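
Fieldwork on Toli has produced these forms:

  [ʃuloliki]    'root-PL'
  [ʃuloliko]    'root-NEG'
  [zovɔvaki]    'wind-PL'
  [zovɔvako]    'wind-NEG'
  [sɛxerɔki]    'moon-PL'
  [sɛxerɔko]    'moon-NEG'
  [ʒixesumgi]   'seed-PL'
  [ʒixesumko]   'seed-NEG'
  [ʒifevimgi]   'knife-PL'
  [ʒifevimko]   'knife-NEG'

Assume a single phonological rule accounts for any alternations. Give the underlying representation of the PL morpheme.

/-gi/

The PL suffix surfaces as [-gi] and [-ki], depending on the final segment of the stem.
By contrast the NEG suffix keeps its initial [k] throughout — that segment must be underlying.
The PL suffix is therefore /-gi/ underlyingly, with post-vocalic devoicing: voiced stops become voiceless after a vowel.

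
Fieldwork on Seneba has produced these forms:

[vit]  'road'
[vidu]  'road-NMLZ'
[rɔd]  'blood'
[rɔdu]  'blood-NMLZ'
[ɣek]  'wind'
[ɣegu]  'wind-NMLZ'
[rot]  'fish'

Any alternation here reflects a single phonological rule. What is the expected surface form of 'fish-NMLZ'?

'road' shows [t] ~ [d] at the end of the stem ([vit] vs [vidu]).
But 'blood' keeps [d] in both environments ([rɔd], [rɔdu]), so there is no rule changing /d/ to [t] in isolation.
Therefore /t/ is basic and [d] is derived by intervocalic voicing (voiceless stops become voiced between vowels).
The one attested form of 'fish', [rot], shows underlying /rot/. Applying the same rule between vowels gives [rodu].

[rodu]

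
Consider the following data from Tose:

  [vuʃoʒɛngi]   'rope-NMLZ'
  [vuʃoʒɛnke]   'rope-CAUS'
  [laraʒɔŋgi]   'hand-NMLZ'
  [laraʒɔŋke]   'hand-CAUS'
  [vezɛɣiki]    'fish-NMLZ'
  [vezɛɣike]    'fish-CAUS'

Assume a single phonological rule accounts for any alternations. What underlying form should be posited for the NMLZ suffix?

The NMLZ morpheme has two allomorphs, [-gi] and [-ki].
By contrast the CAUS suffix keeps its initial [k] throughout — that segment must be underlying.
The NMLZ suffix is therefore /-gi/ underlyingly, with post-vocalic devoicing: voiced stops become voiceless after a vowel.

/-gi/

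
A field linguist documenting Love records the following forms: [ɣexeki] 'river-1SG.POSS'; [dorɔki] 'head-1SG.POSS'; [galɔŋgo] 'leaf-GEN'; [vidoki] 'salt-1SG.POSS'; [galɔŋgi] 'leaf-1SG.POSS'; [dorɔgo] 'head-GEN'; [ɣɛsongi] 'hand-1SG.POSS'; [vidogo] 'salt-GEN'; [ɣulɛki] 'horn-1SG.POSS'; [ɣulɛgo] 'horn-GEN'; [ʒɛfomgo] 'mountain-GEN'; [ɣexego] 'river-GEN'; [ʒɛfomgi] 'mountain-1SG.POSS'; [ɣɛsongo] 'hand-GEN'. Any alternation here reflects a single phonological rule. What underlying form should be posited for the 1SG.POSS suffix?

The 1SG.POSS morpheme has two allomorphs, [-gi] and [-ki].
By contrast the GEN suffix keeps its initial [g] throughout — that segment must be underlying.
The 1SG.POSS suffix is therefore /-ki/ underlyingly, with post-nasal voicing: voiceless stops become voiced after a nasal.

/-ki/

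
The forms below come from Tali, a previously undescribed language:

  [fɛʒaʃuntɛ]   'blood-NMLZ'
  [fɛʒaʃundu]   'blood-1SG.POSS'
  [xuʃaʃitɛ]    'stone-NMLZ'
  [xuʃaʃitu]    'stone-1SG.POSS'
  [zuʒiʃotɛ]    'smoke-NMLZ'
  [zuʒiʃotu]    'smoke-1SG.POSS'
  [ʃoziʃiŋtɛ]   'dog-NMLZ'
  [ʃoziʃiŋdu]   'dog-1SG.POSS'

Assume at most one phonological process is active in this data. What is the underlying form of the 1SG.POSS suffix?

/-du/

The 1SG.POSS suffix surfaces as [-du] and [-tu], depending on the final segment of the stem.
The NMLZ suffix, which begins with [t], is invariant after every stem; so [t] is not altered by any rule here.
The 1SG.POSS suffix is therefore /-du/ underlyingly, with post-vocalic devoicing: voiced stops become voiceless after a vowel.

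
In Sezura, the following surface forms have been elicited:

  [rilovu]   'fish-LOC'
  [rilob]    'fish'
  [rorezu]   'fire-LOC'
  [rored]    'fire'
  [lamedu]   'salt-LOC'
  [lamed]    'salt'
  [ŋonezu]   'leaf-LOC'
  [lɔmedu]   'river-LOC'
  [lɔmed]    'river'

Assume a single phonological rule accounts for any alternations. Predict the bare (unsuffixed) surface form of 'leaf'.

'fire' shows [z] ~ [d] at the end of the stem ([rorezu] vs [rored]).
If /d/ were underlying and a rule turned it into [z] before the LOC suffix, 'river' would also alternate; but it has [d] in both [lɔmedu] and [lɔmed].
The alternation reflects word-final hardening: voiced fricatives become stops word-finally. /z/ is underlying.
From [ŋonezu] the stem 'leaf' is /ŋonez/; word-finally this yields [ŋoned].

[ŋoned]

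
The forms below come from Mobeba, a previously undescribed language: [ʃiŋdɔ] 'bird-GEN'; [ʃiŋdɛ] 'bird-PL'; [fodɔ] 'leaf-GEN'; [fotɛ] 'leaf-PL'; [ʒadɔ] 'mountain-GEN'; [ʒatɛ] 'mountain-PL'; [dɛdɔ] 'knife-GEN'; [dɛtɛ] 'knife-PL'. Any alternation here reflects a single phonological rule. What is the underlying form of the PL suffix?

/-tɛ/

The PL suffix surfaces as [-dɛ] and [-tɛ], depending on the final segment of the stem.
By contrast the GEN suffix keeps its initial [d] throughout — that segment must be underlying.
So the underlying form is /-tɛ/, and voiceless stops become voiced after a nasal.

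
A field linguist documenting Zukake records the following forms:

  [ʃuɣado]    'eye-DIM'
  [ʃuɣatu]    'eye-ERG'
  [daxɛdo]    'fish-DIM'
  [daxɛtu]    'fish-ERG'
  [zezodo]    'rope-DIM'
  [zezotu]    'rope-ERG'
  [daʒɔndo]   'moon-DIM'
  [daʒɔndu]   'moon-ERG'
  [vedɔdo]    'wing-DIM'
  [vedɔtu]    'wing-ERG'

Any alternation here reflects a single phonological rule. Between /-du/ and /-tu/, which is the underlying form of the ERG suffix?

The ERG morpheme has two allomorphs, [-du] and [-tu].
By contrast the DIM suffix keeps its initial [d] throughout — that segment must be underlying.
The ERG suffix is therefore /-tu/ underlyingly, with post-nasal voicing: voiceless stops become voiced after a nasal.

/-tu/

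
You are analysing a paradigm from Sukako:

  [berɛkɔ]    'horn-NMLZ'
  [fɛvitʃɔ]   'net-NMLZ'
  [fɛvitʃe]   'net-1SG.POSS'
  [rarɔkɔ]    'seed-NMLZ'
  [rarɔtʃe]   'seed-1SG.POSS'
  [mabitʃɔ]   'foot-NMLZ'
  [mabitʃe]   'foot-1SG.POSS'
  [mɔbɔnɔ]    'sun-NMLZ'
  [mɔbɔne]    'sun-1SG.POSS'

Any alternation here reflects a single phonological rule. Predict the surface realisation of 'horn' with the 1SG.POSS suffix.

[berɛtʃe]

The stem for 'seed' ends in [k] in [rarɔkɔ] but [tʃ] in [rarɔtʃe].
The stem 'foot' ([mabitʃɔ], [mabitʃe]) shows [tʃ] unchanged in both environments, so [tʃ] cannot be basic with [k] derived before the NMLZ suffix.
The underlying segment must be /k/; /k/ becomes palato-alveolar [tʃ] before a front vowel, yielding [tʃ] there.
The one attested form of 'horn', [berɛkɔ], shows underlying /berɛk/. Applying the same rule before a front vowel gives [berɛtʃe].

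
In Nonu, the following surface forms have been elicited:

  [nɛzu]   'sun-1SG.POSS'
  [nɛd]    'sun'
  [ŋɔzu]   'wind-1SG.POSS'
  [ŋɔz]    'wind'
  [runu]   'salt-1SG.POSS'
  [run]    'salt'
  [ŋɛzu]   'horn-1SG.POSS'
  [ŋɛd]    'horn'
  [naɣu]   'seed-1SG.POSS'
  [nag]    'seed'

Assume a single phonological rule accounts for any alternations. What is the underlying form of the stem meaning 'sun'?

/nɛd/

The root 'sun' surfaces as [nɛzu] and [nɛd], with a stem-final [z] ~ [d] alternation.
The stem 'wind' ([ŋɔzu], [ŋɔz]) shows [z] unchanged in both environments, so [z] cannot be basic with [d] derived in isolation.
The alternation reflects intervocalic spirantization: voiced stops become fricatives between vowels. /d/ is underlying.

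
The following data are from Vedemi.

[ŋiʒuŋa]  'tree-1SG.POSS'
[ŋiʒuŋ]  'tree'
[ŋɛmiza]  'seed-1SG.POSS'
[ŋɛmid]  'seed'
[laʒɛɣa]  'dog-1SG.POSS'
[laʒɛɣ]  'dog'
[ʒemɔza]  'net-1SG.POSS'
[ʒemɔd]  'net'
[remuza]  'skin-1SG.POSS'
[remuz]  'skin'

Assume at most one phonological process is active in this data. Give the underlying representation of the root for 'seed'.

The root 'seed' surfaces as [ŋɛmiza] and [ŋɛmid], with a stem-final [z] ~ [d] alternation.
But 'skin' keeps [z] in both environments ([remuza], [remuz]), so there is no rule changing /z/ to [d] in isolation.
Therefore /d/ is basic and [z] is derived by intervocalic spirantization (voiced stops become fricatives between vowels).

/ŋɛmid/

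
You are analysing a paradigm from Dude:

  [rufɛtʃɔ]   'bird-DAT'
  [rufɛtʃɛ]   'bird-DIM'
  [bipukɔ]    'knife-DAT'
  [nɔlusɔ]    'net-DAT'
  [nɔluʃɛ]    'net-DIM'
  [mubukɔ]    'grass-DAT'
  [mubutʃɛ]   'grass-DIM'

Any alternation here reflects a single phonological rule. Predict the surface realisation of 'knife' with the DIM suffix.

The root 'grass' surfaces as [mubukɔ] and [mubutʃɛ], with a stem-final [k] ~ [tʃ] alternation.
Compare 'bird', with invariant [tʃ] in [rufɛtʃɔ] and [rufɛtʃɛ]: an analysis with underlying /tʃ/ and a rule producing [k] before the DAT suffix would wrongly predict alternation here too.
Therefore /k/ is basic and [tʃ] is derived by palatalization before a front vowel (/k/ and /s/ become palato-alveolar [tʃ] and [ʃ] before a front vowel).
From [bipukɔ] the stem 'knife' is /bipuk/; before a front vowel this yields [biputʃɛ].

[biputʃɛ]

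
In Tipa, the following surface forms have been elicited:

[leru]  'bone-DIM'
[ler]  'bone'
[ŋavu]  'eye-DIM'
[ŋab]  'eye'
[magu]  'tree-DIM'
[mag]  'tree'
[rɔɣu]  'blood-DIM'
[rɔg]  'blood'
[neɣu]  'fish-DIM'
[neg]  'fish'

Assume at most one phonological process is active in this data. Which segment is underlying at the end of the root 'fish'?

/ɣ/

In [neɣu] and [neg] the final segment of 'fish' alternates: [ɣ] ~ [g].
Compare 'tree', with invariant [g] in [magu] and [mag]: an analysis with underlying /g/ and a rule producing [ɣ] before the DIM suffix would wrongly predict alternation here too.
Therefore /ɣ/ is basic and [g] is derived by word-final hardening (voiced fricatives become stops word-finally).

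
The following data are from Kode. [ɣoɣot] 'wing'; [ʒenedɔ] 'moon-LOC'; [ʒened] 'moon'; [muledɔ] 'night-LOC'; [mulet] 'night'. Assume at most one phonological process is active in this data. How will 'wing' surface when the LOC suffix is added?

The stem for 'night' ends in [d] in [muledɔ] but [t] in [mulet].
The stem 'moon' ([ʒenedɔ], [ʒened]) shows [d] unchanged in both environments, so [d] cannot be basic with [t] derived in isolation.
The underlying segment must be /t/; voiceless stops become voiced between vowels, yielding [d] there.
From [ɣoɣot] the stem 'wing' is /ɣoɣot/; between vowels this yields [ɣoɣodɔ].

[ɣoɣodɔ]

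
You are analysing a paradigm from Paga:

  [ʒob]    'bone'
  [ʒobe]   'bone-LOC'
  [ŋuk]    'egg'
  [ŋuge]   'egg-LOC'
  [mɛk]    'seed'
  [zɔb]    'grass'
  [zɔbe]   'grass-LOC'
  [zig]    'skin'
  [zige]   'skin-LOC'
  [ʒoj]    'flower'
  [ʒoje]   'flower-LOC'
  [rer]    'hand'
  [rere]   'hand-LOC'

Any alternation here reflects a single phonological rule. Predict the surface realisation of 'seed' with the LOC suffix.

[mɛge]

'egg' shows [k] ~ [g] at the end of the stem ([ŋuk] vs [ŋuge]).
Compare 'skin', with invariant [g] in [zig] and [zige]: an analysis with underlying /g/ and a rule producing [k] in isolation would wrongly predict alternation here too.
The alternation reflects intervocalic voicing: voiceless stops become voiced between vowels. /k/ is underlying.
From [mɛk] the stem 'seed' is /mɛk/; between vowels this yields [mɛge].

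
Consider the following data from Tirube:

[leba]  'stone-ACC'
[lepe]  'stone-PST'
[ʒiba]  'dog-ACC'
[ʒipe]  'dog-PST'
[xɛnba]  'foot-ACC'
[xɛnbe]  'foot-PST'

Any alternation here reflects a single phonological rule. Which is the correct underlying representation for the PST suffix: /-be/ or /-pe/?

The PST suffix surfaces as [-be] and [-pe], depending on the final segment of the stem.
The ACC suffix, which begins with [b], is invariant after every stem; so [b] is not altered by any rule here.
The PST suffix is therefore /-pe/ underlyingly, with post-nasal voicing: voiceless stops become voiced after a nasal.

/-pe/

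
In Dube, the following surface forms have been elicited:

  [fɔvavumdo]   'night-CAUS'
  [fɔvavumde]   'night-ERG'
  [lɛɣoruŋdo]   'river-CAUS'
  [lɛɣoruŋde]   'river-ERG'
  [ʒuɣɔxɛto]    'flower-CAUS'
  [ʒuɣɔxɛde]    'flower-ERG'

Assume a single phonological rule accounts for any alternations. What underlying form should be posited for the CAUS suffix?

The CAUS suffix surfaces as [-do] and [-to], depending on the final segment of the stem.
The ERG suffix, which begins with [d], is invariant after every stem; so [d] is not altered by any rule here.
So the underlying form is /-to/, and voiceless stops become voiced after a nasal.

/-to/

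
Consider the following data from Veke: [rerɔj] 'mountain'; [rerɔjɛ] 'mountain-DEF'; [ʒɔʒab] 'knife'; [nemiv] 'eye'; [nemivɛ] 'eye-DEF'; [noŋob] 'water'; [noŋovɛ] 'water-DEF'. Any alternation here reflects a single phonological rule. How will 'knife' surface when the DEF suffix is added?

The stem for 'water' ends in [b] in [noŋob] but [v] in [noŋovɛ].
If /v/ were underlying and a rule turned it into [b] in isolation, 'eye' would also alternate; but it has [v] in both [nemiv] and [nemivɛ].
The underlying segment must be /b/; voiced stops become fricatives between vowels, yielding [v] there.
From [ʒɔʒab] the stem 'knife' is /ʒɔʒab/; between vowels this yields [ʒɔʒavɛ].

[ʒɔʒavɛ]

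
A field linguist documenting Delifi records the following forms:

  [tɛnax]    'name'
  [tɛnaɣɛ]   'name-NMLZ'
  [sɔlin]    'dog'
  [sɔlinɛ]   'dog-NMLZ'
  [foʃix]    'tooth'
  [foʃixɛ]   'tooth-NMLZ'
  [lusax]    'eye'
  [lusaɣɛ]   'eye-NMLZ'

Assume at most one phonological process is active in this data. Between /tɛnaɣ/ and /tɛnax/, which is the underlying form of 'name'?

The stem for 'name' ends in [x] in [tɛnax] but [ɣ] in [tɛnaɣɛ].
But 'tooth' keeps [x] in both environments ([foʃix], [foʃixɛ]), so there is no rule changing /x/ to [ɣ] before the NMLZ suffix.
So /ɣ/ is underlying, and a rule of word-final obstruent devoicing — voiced obstruents become voiceless word-finally — gives [x].

/tɛnaɣ/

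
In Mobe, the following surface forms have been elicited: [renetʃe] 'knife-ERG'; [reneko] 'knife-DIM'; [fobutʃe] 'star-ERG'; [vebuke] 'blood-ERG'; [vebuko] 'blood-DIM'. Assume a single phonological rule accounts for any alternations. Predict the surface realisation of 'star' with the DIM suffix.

[fobuko]

The root 'knife' surfaces as [renetʃe] and [reneko], with a stem-final [tʃ] ~ [k] alternation.
Compare 'blood', with invariant [k] in [vebuke] and [vebuko]: an analysis with underlying /k/ and a rule producing [tʃ] before the ERG suffix would wrongly predict alternation here too.
The alternation reflects depalatalization: palato-alveolar /tʃ/ becomes [k] when no front vowel follows. /tʃ/ is underlying.
From [fobutʃe] the stem 'star' is /fobutʃ/; when no front vowel follows this yields [fobuko].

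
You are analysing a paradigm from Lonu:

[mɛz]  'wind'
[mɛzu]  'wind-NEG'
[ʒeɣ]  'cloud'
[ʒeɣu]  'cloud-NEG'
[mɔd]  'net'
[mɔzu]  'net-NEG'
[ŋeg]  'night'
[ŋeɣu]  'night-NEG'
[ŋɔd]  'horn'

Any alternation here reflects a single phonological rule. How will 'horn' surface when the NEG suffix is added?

'net' shows [d] ~ [z] at the end of the stem ([mɔd] vs [mɔzu]).
The stem 'wind' ([mɛz], [mɛzu]) shows [z] unchanged in both environments, so [z] cannot be basic with [d] derived in isolation.
The underlying segment must be /d/; voiced stops become fricatives between vowels, yielding [z] there.
From [ŋɔd] the stem 'horn' is /ŋɔd/; between vowels this yields [ŋɔzu].

[ŋɔzu]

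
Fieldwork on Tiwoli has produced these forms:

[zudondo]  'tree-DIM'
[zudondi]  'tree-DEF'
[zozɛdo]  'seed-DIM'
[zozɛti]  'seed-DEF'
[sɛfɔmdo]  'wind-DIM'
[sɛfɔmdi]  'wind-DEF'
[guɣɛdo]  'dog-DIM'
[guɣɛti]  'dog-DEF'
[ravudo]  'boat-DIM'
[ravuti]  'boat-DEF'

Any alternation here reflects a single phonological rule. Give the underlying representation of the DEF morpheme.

The DEF suffix surfaces as [-di] and [-ti], depending on the final segment of the stem.
By contrast the DIM suffix keeps its initial [d] throughout — that segment must be underlying.
So the underlying form is /-ti/, and voiceless stops become voiced after a nasal.

/-ti/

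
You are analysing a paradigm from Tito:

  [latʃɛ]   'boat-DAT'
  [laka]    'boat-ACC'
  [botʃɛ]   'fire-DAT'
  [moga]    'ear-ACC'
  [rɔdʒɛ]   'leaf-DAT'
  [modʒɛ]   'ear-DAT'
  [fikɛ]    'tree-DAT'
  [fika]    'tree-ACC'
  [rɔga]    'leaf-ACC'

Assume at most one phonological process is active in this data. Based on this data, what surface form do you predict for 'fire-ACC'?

[boka]

In [latʃɛ] and [laka] the final segment of 'boat' alternates: [tʃ] ~ [k].
But 'tree' keeps [k] in both environments ([fikɛ], [fika]), so there is no rule changing /k/ to [tʃ] before the DAT suffix.
Therefore /tʃ/ is basic and [k] is derived by depalatalization (palato-alveolar /tʃ/ and /dʒ/ become [k] and [g] when no front vowel follows).
The one attested form of 'fire', [botʃɛ], shows underlying /botʃ/. Applying the same rule when no front vowel follows gives [boka].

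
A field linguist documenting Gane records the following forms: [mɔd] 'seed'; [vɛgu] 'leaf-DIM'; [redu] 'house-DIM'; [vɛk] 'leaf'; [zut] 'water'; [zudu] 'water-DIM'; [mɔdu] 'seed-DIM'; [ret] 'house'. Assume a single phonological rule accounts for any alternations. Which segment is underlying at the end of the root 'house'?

The stem for 'house' ends in [d] in [redu] but [t] in [ret].
Compare 'seed', with invariant [d] in [mɔdu] and [mɔd]: an analysis with underlying /d/ and a rule producing [t] in isolation would wrongly predict alternation here too.
Therefore /t/ is basic and [d] is derived by intervocalic voicing (voiceless stops become voiced between vowels).

/t/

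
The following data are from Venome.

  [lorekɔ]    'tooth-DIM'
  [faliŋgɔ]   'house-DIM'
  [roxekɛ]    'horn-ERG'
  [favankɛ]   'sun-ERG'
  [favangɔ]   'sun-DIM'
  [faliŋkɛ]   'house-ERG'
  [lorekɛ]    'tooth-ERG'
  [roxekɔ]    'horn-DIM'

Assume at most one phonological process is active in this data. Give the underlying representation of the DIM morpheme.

/-gɔ/

The DIM suffix surfaces as [-gɔ] and [-kɔ], depending on the final segment of the stem.
By contrast the ERG suffix keeps its initial [k] throughout — that segment must be underlying.
The DIM suffix is therefore /-gɔ/ underlyingly, with post-vocalic devoicing: voiced stops become voiceless after a vowel.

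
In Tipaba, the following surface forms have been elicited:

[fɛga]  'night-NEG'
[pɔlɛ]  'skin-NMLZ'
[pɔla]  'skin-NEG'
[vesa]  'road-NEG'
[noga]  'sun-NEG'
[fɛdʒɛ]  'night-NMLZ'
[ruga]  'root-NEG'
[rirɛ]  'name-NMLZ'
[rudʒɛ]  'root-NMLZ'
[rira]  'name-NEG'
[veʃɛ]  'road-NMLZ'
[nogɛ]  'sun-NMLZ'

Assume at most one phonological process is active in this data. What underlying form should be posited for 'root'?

'root' shows [g] ~ [dʒ] at the end of the stem ([ruga] vs [rudʒɛ]).
Compare 'sun', with invariant [g] in [noga] and [nogɛ]: an analysis with underlying /g/ and a rule producing [dʒ] before the NMLZ suffix would wrongly predict alternation here too.
The alternation reflects depalatalization: palato-alveolar /dʒ/ and /ʃ/ become [g] and [s] when no front vowel follows. /dʒ/ is underlying.

/rudʒ/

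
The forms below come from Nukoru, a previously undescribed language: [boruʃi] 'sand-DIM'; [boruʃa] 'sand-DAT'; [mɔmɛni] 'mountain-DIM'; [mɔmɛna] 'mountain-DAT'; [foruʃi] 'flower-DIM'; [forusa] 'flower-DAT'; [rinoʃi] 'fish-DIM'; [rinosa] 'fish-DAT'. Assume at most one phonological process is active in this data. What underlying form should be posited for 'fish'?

/rinos/

The stem for 'fish' ends in [ʃ] in [rinoʃi] but [s] in [rinosa].
But 'sand' keeps [ʃ] in both environments ([boruʃi], [boruʃa]), so there is no rule changing /ʃ/ to [s] before the DAT suffix.
Therefore /s/ is basic and [ʃ] is derived by palatalization before a front vowel (/s/ becomes palato-alveolar [ʃ] before a front vowel).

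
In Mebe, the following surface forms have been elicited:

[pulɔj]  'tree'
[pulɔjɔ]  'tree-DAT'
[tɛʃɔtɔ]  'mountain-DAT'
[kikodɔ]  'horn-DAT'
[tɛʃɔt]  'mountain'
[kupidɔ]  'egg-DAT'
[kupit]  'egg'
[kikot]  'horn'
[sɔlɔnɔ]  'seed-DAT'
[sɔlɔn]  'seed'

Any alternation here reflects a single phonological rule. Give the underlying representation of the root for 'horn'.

/kikod/

The stem for 'horn' ends in [d] in [kikodɔ] but [t] in [kikot].
But 'mountain' keeps [t] in both environments ([tɛʃɔtɔ], [tɛʃɔt]), so there is no rule changing /t/ to [d] before the DAT suffix.
Therefore /d/ is basic and [t] is derived by word-final obstruent devoicing (voiced obstruents become voiceless word-finally).
So 'horn' = /kikod/.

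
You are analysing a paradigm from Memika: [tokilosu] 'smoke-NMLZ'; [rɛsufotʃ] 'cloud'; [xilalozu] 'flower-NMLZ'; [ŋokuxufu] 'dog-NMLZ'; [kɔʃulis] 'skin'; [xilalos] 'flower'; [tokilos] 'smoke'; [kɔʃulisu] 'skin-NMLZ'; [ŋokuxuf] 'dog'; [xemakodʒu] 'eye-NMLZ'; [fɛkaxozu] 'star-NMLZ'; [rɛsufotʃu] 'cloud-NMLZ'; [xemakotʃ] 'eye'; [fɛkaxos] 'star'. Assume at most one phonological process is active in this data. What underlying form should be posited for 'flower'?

'flower' shows [z] ~ [s] at the end of the stem ([xilalozu] vs [xilalos]).
If /s/ were underlying and a rule turned it into [z] before the NMLZ suffix, 'skin' would also alternate; but it has [s] in both [kɔʃulisu] and [kɔʃulis].
The underlying segment must be /z/; voiced obstruents become voiceless word-finally, yielding [s] there.
The underlying form of 'flower' is therefore /xilaloz/.

/xilaloz/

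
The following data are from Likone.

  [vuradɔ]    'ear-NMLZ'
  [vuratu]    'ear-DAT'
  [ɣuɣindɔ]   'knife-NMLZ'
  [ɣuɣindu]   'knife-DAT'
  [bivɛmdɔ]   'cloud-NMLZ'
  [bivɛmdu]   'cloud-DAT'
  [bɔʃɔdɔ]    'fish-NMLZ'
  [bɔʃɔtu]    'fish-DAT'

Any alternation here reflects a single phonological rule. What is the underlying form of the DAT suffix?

/-tu/

The DAT morpheme has two allomorphs, [-du] and [-tu].
The NMLZ suffix, which begins with [d], is invariant after every stem; so [d] is not altered by any rule here.
So the underlying form is /-tu/, and voiceless stops become voiced after a nasal.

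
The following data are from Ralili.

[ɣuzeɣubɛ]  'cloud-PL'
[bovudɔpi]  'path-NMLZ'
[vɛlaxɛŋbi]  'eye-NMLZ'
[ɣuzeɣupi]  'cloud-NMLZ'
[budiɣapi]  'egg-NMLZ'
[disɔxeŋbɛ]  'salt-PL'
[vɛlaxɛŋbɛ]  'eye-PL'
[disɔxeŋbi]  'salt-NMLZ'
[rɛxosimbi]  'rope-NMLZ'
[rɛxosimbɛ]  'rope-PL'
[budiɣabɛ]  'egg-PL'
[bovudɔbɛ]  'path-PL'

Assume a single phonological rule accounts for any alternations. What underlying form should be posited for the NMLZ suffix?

/-pi/

The NMLZ suffix surfaces as [-bi] and [-pi], depending on the final segment of the stem.
The PL suffix, which begins with [b], is invariant after every stem; so [b] is not altered by any rule here.
So the underlying form is /-pi/, and voiceless stops become voiced after a nasal.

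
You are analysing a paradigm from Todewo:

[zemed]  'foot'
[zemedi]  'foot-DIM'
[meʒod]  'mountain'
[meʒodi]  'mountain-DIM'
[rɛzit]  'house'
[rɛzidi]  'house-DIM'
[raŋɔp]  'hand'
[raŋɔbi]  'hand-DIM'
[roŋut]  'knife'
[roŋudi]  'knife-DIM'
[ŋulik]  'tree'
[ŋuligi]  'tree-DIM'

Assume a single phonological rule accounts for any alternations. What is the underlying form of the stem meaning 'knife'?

/roŋut/

'knife' shows [t] ~ [d] at the end of the stem ([roŋut] vs [roŋudi]).
If /d/ were underlying and a rule turned it into [t] in isolation, 'foot' would also alternate; but it has [d] in both [zemed] and [zemedi].
So /t/ is underlying, and a rule of intervocalic voicing — voiceless stops become voiced between vowels — gives [d].
The underlying form of 'knife' is therefore /roŋut/.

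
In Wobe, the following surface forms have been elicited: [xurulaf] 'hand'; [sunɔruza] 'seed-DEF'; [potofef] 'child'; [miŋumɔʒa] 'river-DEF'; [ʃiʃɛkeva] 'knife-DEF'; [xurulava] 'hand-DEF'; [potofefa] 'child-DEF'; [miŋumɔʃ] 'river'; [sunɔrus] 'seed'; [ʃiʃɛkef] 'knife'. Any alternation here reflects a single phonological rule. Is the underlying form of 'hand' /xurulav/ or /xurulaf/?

/xurulav/

The root 'hand' surfaces as [xurulava] and [xurulaf], with a stem-final [v] ~ [f] alternation.
Compare 'child', with invariant [f] in [potofefa] and [potofef]: an analysis with underlying /f/ and a rule producing [v] before the DEF suffix would wrongly predict alternation here too.
The alternation reflects word-final obstruent devoicing: voiced obstruents become voiceless word-finally. /v/ is underlying.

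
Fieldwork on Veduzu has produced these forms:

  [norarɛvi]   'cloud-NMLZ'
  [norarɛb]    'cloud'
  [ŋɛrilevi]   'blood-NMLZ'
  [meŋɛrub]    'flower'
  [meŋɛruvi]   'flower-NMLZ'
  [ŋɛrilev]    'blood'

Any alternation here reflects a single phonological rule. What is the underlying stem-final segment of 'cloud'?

'cloud' shows [v] ~ [b] at the end of the stem ([norarɛvi] vs [norarɛb]).
But 'blood' keeps [v] in both environments ([ŋɛrilevi], [ŋɛrilev]), so there is no rule changing /v/ to [b] in isolation.
The alternation reflects intervocalic spirantization: voiced stops become fricatives between vowels. /b/ is underlying.

/b/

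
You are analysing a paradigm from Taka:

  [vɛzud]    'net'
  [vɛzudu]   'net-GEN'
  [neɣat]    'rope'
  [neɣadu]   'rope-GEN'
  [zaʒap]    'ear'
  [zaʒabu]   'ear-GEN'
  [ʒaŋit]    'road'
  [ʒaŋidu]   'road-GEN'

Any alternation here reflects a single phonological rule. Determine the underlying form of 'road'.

'road' shows [t] ~ [d] at the end of the stem ([ʒaŋit] vs [ʒaŋidu]).
The stem 'net' ([vɛzud], [vɛzudu]) shows [d] unchanged in both environments, so [d] cannot be basic with [t] derived in isolation.
The underlying segment must be /t/; voiceless stops become voiced between vowels, yielding [d] there.
So 'road' = /ʒaŋit/.

/ʒaŋit/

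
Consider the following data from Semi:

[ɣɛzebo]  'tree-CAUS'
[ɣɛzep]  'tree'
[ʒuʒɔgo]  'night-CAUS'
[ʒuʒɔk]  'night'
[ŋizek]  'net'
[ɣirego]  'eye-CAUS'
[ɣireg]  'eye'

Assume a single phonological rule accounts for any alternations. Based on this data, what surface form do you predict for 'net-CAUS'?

[ŋizego]

The root 'night' surfaces as [ʒuʒɔgo] and [ʒuʒɔk], with a stem-final [g] ~ [k] alternation.
But 'eye' keeps [g] in both environments ([ɣirego], [ɣireg]), so there is no rule changing /g/ to [k] in isolation.
Therefore /k/ is basic and [g] is derived by intervocalic voicing (voiceless stops become voiced between vowels).
From [ŋizek] the stem 'net' is /ŋizek/; between vowels this yields [ŋizego].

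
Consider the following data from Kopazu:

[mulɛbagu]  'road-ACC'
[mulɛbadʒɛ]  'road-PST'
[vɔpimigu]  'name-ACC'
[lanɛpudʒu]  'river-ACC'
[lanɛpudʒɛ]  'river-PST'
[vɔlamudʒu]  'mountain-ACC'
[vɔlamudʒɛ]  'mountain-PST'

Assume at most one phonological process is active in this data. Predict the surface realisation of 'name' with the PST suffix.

The root 'road' surfaces as [mulɛbagu] and [mulɛbadʒɛ], with a stem-final [g] ~ [dʒ] alternation.
Compare 'mountain', with invariant [dʒ] in [vɔlamudʒu] and [vɔlamudʒɛ]: an analysis with underlying /dʒ/ and a rule producing [g] before the ACC suffix would wrongly predict alternation here too.
The underlying segment must be /g/; /g/ becomes palato-alveolar [dʒ] before a front vowel, yielding [dʒ] there.
From [vɔpimigu] the stem 'name' is /vɔpimig/; before a front vowel this yields [vɔpimidʒɛ].

[vɔpimidʒɛ]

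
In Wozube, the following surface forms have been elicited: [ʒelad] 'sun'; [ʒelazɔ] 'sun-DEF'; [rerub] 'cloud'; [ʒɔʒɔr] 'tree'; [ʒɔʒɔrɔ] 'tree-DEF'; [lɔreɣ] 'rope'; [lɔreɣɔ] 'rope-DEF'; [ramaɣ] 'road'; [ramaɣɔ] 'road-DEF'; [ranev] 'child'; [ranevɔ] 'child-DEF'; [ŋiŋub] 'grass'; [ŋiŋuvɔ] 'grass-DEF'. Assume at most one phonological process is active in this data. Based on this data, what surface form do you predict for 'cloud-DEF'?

The root 'grass' surfaces as [ŋiŋub] and [ŋiŋuvɔ], with a stem-final [b] ~ [v] alternation.
If /v/ were underlying and a rule turned it into [b] in isolation, 'child' would also alternate; but it has [v] in both [ranev] and [ranevɔ].
The alternation reflects intervocalic spirantization: voiced stops become fricatives between vowels. /b/ is underlying.
From [rerub] the stem 'cloud' is /rerub/; between vowels this yields [reruvɔ].

[reruvɔ]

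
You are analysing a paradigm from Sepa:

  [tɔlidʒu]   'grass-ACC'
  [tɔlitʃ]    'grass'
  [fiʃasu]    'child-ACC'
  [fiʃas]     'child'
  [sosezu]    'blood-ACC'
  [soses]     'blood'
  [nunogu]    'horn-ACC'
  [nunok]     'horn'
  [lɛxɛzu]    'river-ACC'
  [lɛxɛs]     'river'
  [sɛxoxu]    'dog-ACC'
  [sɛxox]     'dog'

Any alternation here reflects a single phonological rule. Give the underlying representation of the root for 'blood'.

/sosez/

The root 'blood' surfaces as [sosezu] and [soses], with a stem-final [z] ~ [s] alternation.
But 'child' keeps [s] in both environments ([fiʃasu], [fiʃas]), so there is no rule changing /s/ to [z] before the ACC suffix.
The alternation reflects word-final obstruent devoicing: voiced obstruents become voiceless word-finally. /z/ is underlying.
So 'blood' = /sosez/.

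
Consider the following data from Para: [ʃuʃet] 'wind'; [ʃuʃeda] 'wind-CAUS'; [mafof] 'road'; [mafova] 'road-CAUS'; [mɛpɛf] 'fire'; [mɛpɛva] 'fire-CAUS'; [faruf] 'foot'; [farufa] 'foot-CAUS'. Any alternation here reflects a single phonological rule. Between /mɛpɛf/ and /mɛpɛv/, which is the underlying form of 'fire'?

/mɛpɛv/

The root 'fire' surfaces as [mɛpɛf] and [mɛpɛva], with a stem-final [f] ~ [v] alternation.
But 'foot' keeps [f] in both environments ([faruf], [farufa]), so there is no rule changing /f/ to [v] before the CAUS suffix.
So /v/ is underlying, and a rule of word-final obstruent devoicing — voiced obstruents become voiceless word-finally — gives [f].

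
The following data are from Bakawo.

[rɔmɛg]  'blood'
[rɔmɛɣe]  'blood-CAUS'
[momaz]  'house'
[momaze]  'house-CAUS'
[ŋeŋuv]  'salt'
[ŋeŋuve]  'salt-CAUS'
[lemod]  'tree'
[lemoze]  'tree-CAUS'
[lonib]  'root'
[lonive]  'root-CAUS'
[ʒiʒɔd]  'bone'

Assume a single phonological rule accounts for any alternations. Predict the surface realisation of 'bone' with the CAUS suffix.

[ʒiʒɔze]

In [lemod] and [lemoze] the final segment of 'tree' alternates: [d] ~ [z].
Compare 'house', with invariant [z] in [momaz] and [momaze]: an analysis with underlying /z/ and a rule producing [d] in isolation would wrongly predict alternation here too.
The underlying segment must be /d/; voiced stops become fricatives between vowels, yielding [z] there.
The one attested form of 'bone', [ʒiʒɔd], shows underlying /ʒiʒɔd/. Applying the same rule between vowels gives [ʒiʒɔze].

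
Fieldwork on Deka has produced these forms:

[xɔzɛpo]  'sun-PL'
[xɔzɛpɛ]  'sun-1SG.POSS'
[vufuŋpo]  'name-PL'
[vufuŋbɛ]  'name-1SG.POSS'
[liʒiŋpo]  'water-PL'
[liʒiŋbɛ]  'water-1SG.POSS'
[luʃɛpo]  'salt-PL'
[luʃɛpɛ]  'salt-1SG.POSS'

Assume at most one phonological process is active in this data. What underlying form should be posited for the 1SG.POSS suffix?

The 1SG.POSS suffix surfaces as [-bɛ] and [-pɛ], depending on the final segment of the stem.
By contrast the PL suffix keeps its initial [p] throughout — that segment must be underlying.
The 1SG.POSS suffix is therefore /-bɛ/ underlyingly, with post-vocalic devoicing: voiced stops become voiceless after a vowel.

/-bɛ/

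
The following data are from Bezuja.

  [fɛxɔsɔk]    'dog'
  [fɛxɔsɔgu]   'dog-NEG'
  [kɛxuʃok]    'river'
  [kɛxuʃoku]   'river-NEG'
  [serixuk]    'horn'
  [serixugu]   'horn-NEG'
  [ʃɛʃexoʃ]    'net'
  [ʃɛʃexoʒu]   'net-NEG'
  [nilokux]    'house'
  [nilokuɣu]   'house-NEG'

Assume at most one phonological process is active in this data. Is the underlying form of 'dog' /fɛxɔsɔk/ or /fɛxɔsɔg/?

The stem for 'dog' ends in [k] in [fɛxɔsɔk] but [g] in [fɛxɔsɔgu].
But 'river' keeps [k] in both environments ([kɛxuʃok], [kɛxuʃoku]), so there is no rule changing /k/ to [g] before the NEG suffix.
Therefore /g/ is basic and [k] is derived by word-final obstruent devoicing (voiced obstruents become voiceless word-finally).

/fɛxɔsɔg/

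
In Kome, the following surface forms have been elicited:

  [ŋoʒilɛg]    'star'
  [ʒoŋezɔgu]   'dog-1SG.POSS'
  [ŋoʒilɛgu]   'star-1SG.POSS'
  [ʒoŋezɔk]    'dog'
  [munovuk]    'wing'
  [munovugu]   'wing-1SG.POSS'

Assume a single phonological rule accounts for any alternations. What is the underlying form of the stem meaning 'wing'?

The stem for 'wing' ends in [g] in [munovugu] but [k] in [munovuk].
If /g/ were underlying and a rule turned it into [k] in isolation, 'star' would also alternate; but it has [g] in both [ŋoʒilɛgu] and [ŋoʒilɛg].
The underlying segment must be /k/; voiceless stops become voiced between vowels, yielding [g] there.

/munovuk/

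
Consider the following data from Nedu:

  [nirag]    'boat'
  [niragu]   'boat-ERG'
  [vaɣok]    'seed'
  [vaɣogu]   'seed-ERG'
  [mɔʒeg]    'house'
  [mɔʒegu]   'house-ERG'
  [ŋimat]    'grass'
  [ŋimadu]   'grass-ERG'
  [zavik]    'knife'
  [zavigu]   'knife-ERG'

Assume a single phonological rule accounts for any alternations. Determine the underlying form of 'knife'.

/zavik/

The stem for 'knife' ends in [k] in [zavik] but [g] in [zavigu].
The stem 'boat' ([nirag], [niragu]) shows [g] unchanged in both environments, so [g] cannot be basic with [k] derived in isolation.
Therefore /k/ is basic and [g] is derived by intervocalic voicing (voiceless stops become voiced between vowels).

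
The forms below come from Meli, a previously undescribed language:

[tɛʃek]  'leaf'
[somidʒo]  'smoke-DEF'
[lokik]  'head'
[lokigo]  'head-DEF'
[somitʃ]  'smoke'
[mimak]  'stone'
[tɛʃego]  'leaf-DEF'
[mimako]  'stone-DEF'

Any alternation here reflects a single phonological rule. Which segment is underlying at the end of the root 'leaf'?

The root 'leaf' surfaces as [tɛʃego] and [tɛʃek], with a stem-final [g] ~ [k] alternation.
Compare 'stone', with invariant [k] in [mimako] and [mimak]: an analysis with underlying /k/ and a rule producing [g] before the DEF suffix would wrongly predict alternation here too.
Therefore /g/ is basic and [k] is derived by word-final obstruent devoicing (voiced obstruents become voiceless word-finally).

/g/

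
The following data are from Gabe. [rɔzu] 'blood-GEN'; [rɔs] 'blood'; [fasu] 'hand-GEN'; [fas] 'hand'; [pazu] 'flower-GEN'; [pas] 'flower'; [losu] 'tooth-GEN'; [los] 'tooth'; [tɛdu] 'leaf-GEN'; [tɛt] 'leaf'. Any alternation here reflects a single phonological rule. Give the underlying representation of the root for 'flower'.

/paz/

In [pazu] and [pas] the final segment of 'flower' alternates: [z] ~ [s].
But 'tooth' keeps [s] in both environments ([losu], [los]), so there is no rule changing /s/ to [z] before the GEN suffix.
The underlying segment must be /z/; voiced obstruents become voiceless word-finally, yielding [s] there.
So 'flower' = /paz/.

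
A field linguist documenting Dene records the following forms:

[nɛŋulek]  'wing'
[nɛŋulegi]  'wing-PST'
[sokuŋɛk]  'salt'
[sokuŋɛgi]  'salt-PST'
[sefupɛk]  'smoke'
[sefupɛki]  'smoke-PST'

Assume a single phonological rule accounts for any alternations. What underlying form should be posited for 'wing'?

/nɛŋuleg/

'wing' shows [k] ~ [g] at the end of the stem ([nɛŋulek] vs [nɛŋulegi]).
But 'smoke' keeps [k] in both environments ([sefupɛk], [sefupɛki]), so there is no rule changing /k/ to [g] before the PST suffix.
Therefore /g/ is basic and [k] is derived by word-final obstruent devoicing (voiced obstruents become voiceless word-finally).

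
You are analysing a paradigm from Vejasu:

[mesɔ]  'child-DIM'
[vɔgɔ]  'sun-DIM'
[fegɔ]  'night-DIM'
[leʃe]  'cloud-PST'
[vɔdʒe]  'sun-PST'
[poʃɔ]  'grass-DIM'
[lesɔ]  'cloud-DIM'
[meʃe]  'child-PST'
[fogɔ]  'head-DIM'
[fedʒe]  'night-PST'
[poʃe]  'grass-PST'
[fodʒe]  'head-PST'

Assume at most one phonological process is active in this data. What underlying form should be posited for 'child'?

'child' shows [ʃ] ~ [s] at the end of the stem ([meʃe] vs [mesɔ]).
The stem 'grass' ([poʃe], [poʃɔ]) shows [ʃ] unchanged in both environments, so [ʃ] cannot be basic with [s] derived before the DIM suffix.
The alternation reflects palatalization before a front vowel: /g/ and /s/ become palato-alveolar [dʒ] and [ʃ] before a front vowel. /s/ is underlying.

/mes/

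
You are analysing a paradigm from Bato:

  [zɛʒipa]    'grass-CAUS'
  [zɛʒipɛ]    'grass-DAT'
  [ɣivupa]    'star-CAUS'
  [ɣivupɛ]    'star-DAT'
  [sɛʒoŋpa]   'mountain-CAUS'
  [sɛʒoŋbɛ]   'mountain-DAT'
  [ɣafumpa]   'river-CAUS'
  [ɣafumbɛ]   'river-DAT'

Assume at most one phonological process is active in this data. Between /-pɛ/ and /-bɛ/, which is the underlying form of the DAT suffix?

/-bɛ/

The DAT morpheme has two allomorphs, [-bɛ] and [-pɛ].
The CAUS suffix, which begins with [p], is invariant after every stem; so [p] is not altered by any rule here.
So the underlying form is /-bɛ/, and voiced stops become voiceless after a vowel.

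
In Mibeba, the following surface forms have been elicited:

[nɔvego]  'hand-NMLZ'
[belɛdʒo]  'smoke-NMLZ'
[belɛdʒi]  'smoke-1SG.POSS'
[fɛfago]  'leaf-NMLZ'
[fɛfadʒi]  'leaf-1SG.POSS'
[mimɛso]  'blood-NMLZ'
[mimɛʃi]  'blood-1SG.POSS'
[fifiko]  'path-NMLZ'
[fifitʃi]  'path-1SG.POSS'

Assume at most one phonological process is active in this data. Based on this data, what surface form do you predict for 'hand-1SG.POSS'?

In [fɛfago] and [fɛfadʒi] the final segment of 'leaf' alternates: [g] ~ [dʒ].
But 'smoke' keeps [dʒ] in both environments ([belɛdʒo], [belɛdʒi]), so there is no rule changing /dʒ/ to [g] before the NMLZ suffix.
So /g/ is underlying, and a rule of palatalization before a front vowel — /k/, /g/ and /s/ become palato-alveolar [tʃ], [dʒ] and [ʃ] before a front vowel — gives [dʒ].
The one attested form of 'hand', [nɔvego], shows underlying /nɔveg/. Applying the same rule before a front vowel gives [nɔvedʒi].

[nɔvedʒi]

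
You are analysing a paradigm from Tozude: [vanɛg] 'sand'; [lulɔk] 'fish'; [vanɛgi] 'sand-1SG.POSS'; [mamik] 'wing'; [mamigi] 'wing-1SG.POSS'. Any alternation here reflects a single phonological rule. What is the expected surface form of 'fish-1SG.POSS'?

The root 'wing' surfaces as [mamik] and [mamigi], with a stem-final [k] ~ [g] alternation.
Compare 'sand', with invariant [g] in [vanɛg] and [vanɛgi]: an analysis with underlying /g/ and a rule producing [k] in isolation would wrongly predict alternation here too.
The underlying segment must be /k/; voiceless stops become voiced between vowels, yielding [g] there.
From [lulɔk] the stem 'fish' is /lulɔk/; between vowels this yields [lulɔgi].

[lulɔgi]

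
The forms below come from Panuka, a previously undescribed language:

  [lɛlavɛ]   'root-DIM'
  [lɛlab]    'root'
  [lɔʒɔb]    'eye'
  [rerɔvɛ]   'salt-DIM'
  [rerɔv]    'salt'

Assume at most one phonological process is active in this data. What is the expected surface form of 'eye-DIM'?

The stem for 'root' ends in [v] in [lɛlavɛ] but [b] in [lɛlab].
If /v/ were underlying and a rule turned it into [b] in isolation, 'salt' would also alternate; but it has [v] in both [rerɔvɛ] and [rerɔv].
The alternation reflects intervocalic spirantization: voiced stops become fricatives between vowels. /b/ is underlying.
The one attested form of 'eye', [lɔʒɔb], shows underlying /lɔʒɔb/. Applying the same rule between vowels gives [lɔʒɔvɛ].

[lɔʒɔvɛ]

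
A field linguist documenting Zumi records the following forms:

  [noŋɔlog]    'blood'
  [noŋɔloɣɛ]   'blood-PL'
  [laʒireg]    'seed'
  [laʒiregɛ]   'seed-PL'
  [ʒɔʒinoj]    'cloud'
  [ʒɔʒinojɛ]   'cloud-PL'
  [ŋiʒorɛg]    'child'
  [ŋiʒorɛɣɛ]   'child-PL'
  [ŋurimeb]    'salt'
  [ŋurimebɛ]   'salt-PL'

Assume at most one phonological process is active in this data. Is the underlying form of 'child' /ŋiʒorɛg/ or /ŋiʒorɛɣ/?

The root 'child' surfaces as [ŋiʒorɛg] and [ŋiʒorɛɣɛ], with a stem-final [g] ~ [ɣ] alternation.
Compare 'seed', with invariant [g] in [laʒireg] and [laʒiregɛ]: an analysis with underlying /g/ and a rule producing [ɣ] before the PL suffix would wrongly predict alternation here too.
So /ɣ/ is underlying, and a rule of word-final hardening — voiced fricatives become stops word-finally — gives [g].

/ŋiʒorɛɣ/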